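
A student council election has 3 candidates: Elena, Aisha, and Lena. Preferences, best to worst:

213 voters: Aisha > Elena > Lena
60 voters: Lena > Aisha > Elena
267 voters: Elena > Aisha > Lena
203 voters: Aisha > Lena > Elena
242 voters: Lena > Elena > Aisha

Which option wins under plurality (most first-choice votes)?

First-place votes: Elena 267, Aisha 416, Lena 302.
Aisha has the most first-place votes.

Aisha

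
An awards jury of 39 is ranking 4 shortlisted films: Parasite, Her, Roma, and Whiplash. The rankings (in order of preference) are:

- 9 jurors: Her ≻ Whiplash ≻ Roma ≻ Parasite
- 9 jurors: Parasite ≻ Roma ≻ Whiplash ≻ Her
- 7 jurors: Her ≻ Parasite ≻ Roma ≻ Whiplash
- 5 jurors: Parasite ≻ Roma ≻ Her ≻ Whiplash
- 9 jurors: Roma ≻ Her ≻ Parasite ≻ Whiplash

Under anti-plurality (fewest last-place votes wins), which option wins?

Last-place votes: Parasite 9, Her 9, Roma 0, Whiplash 21.
Roma is ranked last by the fewest voters, so Roma wins.

Roma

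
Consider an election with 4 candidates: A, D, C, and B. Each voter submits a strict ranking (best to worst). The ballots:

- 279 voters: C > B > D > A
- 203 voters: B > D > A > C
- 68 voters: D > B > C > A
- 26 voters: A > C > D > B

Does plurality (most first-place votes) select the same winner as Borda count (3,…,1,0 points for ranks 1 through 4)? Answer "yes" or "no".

no

Plurality — first-place votes: A 26, D 68, C 279, B 203. Winner: C.
Borda — scores: A 281, D 915, C 957, B 1303. Winner: B.
The two methods disagree.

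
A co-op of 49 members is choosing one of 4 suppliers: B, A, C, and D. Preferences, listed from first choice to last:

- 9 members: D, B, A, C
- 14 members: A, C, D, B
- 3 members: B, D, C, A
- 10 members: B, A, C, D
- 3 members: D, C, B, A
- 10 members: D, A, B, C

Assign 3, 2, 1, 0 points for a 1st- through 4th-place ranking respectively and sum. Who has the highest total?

B: 9·2 + 14·0 + 3·3 + 10·3 + 3·1 + 10·1 = 70
A: 9·1 + 14·3 + 3·0 + 10·2 + 3·0 + 10·2 = 91
C: 9·0 + 14·2 + 3·1 + 10·1 + 3·2 + 10·0 = 47
D: 9·3 + 14·1 + 3·2 + 10·0 + 3·3 + 10·3 = 86
A has the highest Borda score (91).

A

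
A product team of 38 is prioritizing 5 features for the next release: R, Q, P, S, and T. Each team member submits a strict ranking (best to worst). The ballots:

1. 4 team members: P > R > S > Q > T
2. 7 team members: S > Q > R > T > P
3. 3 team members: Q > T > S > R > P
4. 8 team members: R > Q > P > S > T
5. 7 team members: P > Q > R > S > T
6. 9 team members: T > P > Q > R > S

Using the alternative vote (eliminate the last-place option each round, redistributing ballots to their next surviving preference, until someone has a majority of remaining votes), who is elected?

Round 1: R 8, Q 3, P 11, S 7, T 9. Eliminate Q.
Round 2: R 8, P 11, S 7, T 12. Eliminate S.
Round 3: R 15, P 11, T 12. Eliminate P.
Round 4: R 26, T 12. R has a majority.

R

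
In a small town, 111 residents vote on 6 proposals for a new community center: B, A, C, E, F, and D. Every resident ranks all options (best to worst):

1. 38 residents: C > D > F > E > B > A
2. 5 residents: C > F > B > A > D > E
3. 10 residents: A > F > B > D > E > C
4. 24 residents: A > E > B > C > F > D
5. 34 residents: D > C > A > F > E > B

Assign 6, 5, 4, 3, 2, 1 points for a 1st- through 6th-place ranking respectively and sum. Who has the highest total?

C

B: 38·2 + 5·4 + 10·4 + 24·4 + 34·1 = 266
A: 38·1 + 5·3 + 10·6 + 24·6 + 34·4 = 393
C: 38·6 + 5·6 + 10·1 + 24·3 + 34·5 = 510
E: 38·3 + 5·1 + 10·2 + 24·5 + 34·2 = 327
F: 38·4 + 5·5 + 10·5 + 24·2 + 34·3 = 377
D: 38·5 + 5·2 + 10·3 + 24·1 + 34·6 = 458
C has the highest Borda score (510).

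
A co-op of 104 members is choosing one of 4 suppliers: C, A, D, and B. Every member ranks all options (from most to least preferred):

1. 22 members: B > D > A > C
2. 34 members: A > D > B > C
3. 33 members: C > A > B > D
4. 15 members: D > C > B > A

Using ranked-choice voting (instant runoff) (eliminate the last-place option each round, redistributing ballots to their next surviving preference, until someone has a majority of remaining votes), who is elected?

A

Round 1: C 33, A 34, D 15, B 22. Eliminate D.
Round 2: C 48, A 34, B 22. Eliminate B.
Round 3: C 48, A 56. A has a majority.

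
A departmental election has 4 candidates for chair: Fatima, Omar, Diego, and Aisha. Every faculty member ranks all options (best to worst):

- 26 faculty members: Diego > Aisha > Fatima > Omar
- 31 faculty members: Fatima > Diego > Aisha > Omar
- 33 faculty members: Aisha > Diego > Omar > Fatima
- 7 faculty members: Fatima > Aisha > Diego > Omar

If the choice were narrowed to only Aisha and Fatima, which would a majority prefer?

Voters preferring Aisha to Fatima: 59; preferring Fatima to Aisha: 38.
Aisha wins the head-to-head.

Aisha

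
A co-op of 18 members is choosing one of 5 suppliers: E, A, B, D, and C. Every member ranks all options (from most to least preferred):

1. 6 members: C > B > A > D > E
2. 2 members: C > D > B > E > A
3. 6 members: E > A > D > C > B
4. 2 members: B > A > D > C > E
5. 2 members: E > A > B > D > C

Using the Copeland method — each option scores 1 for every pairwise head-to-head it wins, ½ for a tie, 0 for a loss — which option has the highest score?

B

E: beats A; loses to B, D, and C → score 1.
A: beats D and C; loses to E and B → score 2.
B: beats E, A, and D; loses to C → score 3.
D: beats E and C; loses to A and B → score 2.
C: beats E and B; loses to A and D → score 2.
B has the best pairwise record.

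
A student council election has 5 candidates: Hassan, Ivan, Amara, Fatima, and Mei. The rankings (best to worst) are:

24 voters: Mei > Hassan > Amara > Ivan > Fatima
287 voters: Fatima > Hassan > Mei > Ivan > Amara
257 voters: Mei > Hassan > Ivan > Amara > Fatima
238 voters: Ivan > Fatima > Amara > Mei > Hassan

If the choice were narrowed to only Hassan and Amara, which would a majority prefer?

Voters preferring Hassan to Amara: 568; preferring Amara to Hassan: 238.
Hassan wins the head-to-head.

Hassan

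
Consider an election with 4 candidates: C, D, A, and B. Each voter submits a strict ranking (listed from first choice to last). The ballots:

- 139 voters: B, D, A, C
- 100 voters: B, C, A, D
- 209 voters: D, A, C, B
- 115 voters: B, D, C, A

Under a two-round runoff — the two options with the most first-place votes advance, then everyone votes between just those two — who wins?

Round 1 first-place votes: C 0, D 209, A 0, B 354.
B and D advance.
Runoff: B is preferred to D by 354 voters; D by 209.
B wins the runoff.

B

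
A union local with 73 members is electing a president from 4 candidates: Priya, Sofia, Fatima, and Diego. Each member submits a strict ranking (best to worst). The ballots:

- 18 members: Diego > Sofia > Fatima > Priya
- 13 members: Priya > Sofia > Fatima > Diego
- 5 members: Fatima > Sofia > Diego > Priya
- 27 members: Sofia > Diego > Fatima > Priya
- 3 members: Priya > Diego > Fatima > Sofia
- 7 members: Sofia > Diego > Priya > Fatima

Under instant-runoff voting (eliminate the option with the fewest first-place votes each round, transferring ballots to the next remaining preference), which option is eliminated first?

Round 1: Priya 16, Sofia 34, Fatima 5, Diego 18. Eliminate Fatima.

Fatima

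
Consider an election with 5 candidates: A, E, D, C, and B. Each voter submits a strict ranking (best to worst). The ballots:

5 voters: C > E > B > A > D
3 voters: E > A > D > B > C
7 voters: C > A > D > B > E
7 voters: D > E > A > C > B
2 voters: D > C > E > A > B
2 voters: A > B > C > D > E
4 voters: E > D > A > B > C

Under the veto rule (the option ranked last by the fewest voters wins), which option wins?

Last-place votes: A 0, E 9, D 5, C 7, B 9.
A is ranked last by the fewest voters, so A wins.

A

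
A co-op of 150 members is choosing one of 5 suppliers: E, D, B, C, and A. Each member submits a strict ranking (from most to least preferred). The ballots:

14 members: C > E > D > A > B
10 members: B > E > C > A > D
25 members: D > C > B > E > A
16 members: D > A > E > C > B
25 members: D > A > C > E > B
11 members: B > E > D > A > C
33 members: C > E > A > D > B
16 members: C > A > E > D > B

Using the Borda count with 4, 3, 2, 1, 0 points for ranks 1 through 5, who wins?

E: 14·3 + 10·3 + 25·1 + 16·2 + 25·1 + 11·3 + 33·3 + 16·2 = 318
D: 14·2 + 10·0 + 25·4 + 16·4 + 25·4 + 11·2 + 33·1 + 16·1 = 363
B: 14·0 + 10·4 + 25·2 + 16·0 + 25·0 + 11·4 + 33·0 + 16·0 = 134
C: 14·4 + 10·2 + 25·3 + 16·1 + 25·2 + 11·0 + 33·4 + 16·4 = 413
A: 14·1 + 10·1 + 25·0 + 16·3 + 25·3 + 11·1 + 33·2 + 16·3 = 272
C has the highest Borda score (413).

C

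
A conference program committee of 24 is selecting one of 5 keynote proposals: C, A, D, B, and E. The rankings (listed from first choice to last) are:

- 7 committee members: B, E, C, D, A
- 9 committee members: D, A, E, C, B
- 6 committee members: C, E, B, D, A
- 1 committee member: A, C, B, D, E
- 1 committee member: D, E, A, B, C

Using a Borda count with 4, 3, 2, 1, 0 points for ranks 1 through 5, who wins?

E

C: 7·2 + 9·1 + 6·4 + 1·3 + 1·0 = 50
A: 7·0 + 9·3 + 6·0 + 1·4 + 1·2 = 33
D: 7·1 + 9·4 + 6·1 + 1·1 + 1·4 = 54
B: 7·4 + 9·0 + 6·2 + 1·2 + 1·1 = 43
E: 7·3 + 9·2 + 6·3 + 1·0 + 1·3 = 60
E has the highest Borda score (60).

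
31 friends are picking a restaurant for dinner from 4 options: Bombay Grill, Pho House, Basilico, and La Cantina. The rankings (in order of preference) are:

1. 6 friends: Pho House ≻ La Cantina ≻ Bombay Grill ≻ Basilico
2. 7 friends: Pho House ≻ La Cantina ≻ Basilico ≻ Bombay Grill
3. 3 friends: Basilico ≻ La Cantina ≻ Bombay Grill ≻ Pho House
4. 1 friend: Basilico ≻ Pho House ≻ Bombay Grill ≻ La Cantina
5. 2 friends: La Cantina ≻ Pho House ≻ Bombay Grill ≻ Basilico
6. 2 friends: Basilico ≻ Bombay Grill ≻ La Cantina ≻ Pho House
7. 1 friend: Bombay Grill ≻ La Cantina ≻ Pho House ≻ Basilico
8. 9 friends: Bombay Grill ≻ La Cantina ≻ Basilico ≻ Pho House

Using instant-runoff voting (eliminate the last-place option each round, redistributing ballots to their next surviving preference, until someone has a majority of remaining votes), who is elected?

Pho House

Round 1: Bombay Grill 10, Pho House 13, Basilico 6, La Cantina 2. Eliminate La Cantina.
Round 2: Bombay Grill 10, Pho House 15, Basilico 6. Eliminate Basilico.
Round 3: Bombay Grill 15, Pho House 16. Pho House has a majority.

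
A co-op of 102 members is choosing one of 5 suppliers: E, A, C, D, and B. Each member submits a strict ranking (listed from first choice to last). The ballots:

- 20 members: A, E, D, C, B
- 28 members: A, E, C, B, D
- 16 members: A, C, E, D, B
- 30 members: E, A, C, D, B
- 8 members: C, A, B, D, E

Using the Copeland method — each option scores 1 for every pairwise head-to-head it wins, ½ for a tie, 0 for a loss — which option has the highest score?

E: beats C, D, and B; loses to A → score 3.
A: beats E, C, D, and B → score 4.
C: beats D and B; loses to E and A → score 2.
D: beats B; loses to E, A, and C → score 1.
B: loses to E, A, C, and D → score 0.
A has the best pairwise record.

A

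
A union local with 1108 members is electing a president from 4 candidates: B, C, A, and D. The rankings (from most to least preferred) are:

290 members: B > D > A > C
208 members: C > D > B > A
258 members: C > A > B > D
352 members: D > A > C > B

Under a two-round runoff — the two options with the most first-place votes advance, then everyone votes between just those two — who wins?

D

Round 1 first-place votes: B 290, C 466, A 0, D 352.
C and D advance.
Runoff: C is preferred to D by 466 voters; D by 642.
D wins the runoff.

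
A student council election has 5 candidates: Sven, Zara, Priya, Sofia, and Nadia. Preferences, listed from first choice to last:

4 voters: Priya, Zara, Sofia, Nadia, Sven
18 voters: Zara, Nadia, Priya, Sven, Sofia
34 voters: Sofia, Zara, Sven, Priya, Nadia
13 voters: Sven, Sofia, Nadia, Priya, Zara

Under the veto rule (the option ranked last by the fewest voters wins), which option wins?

Priya

Last-place votes: Sven 4, Zara 13, Priya 0, Sofia 18, Nadia 34.
Priya is ranked last by the fewest voters, so Priya wins.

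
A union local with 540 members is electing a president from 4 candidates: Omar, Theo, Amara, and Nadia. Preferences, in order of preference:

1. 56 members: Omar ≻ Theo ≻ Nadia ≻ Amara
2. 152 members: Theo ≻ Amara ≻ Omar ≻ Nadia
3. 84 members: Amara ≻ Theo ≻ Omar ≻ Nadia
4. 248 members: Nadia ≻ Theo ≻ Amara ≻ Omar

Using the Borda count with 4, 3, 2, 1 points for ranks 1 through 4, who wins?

Theo

Omar: 56·4 + 152·2 + 84·2 + 248·1 = 944
Theo: 56·3 + 152·4 + 84·3 + 248·3 = 1772
Amara: 56·1 + 152·3 + 84·4 + 248·2 = 1344
Nadia: 56·2 + 152·1 + 84·1 + 248·4 = 1340
Theo has the highest Borda score (1772).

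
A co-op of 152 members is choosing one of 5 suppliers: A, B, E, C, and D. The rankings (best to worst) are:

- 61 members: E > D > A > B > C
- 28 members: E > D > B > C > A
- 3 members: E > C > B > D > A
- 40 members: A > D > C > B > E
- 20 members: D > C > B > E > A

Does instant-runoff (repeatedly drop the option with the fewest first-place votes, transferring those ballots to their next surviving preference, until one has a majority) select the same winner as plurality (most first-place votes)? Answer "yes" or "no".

Instant-runoff — R1 A 40, B 0, E 92, C 0, D 20 (E winner). Winner: E.
Plurality — first-place votes: A 40, B 0, E 92, C 0, D 20. Winner: E.
The two methods agree.

yes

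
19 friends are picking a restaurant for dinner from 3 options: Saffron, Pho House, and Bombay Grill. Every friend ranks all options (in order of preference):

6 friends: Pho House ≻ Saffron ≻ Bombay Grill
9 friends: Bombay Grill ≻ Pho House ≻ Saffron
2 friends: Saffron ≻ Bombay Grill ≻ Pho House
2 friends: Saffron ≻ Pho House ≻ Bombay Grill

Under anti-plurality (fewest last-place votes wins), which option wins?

Last-place votes: Saffron 9, Pho House 2, Bombay Grill 8.
Pho House is ranked last by the fewest voters, so Pho House wins.

Pho House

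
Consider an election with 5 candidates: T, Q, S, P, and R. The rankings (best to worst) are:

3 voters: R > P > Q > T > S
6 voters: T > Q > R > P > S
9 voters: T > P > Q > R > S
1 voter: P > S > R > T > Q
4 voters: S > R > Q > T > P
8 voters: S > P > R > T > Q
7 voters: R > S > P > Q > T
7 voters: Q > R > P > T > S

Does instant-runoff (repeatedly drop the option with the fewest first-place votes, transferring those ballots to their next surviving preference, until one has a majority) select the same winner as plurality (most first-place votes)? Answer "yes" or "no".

no

Instant-runoff — R1 T 15, Q 7, S 12, P 1, R 10 (P out); R2 T 15, Q 7, S 13, R 10 (Q out); R3 T 15, S 13, R 17 (S out); R4 T 15, R 30 (R winner). Winner: R.
Plurality — first-place votes: T 15, Q 7, S 12, P 1, R 10. Winner: T.
The two methods disagree.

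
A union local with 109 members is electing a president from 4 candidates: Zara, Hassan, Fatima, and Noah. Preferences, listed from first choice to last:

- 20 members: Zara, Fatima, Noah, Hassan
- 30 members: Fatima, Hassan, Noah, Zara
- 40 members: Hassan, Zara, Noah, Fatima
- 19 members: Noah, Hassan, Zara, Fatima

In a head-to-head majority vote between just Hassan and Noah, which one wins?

Hassan

Voters preferring Hassan to Noah: 70; preferring Noah to Hassan: 39.
Hassan wins the head-to-head.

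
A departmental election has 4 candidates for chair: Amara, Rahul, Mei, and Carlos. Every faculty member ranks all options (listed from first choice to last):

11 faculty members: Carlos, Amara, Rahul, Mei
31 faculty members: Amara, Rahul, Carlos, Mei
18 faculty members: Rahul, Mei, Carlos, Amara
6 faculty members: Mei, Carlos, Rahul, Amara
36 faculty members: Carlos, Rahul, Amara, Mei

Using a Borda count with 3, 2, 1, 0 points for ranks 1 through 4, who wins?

Amara: 11·2 + 31·3 + 18·0 + 6·0 + 36·1 = 151
Rahul: 11·1 + 31·2 + 18·3 + 6·1 + 36·2 = 205
Mei: 11·0 + 31·0 + 18·2 + 6·3 + 36·0 = 54
Carlos: 11·3 + 31·1 + 18·1 + 6·2 + 36·3 = 202
Rahul has the highest Borda score (205).

Rahul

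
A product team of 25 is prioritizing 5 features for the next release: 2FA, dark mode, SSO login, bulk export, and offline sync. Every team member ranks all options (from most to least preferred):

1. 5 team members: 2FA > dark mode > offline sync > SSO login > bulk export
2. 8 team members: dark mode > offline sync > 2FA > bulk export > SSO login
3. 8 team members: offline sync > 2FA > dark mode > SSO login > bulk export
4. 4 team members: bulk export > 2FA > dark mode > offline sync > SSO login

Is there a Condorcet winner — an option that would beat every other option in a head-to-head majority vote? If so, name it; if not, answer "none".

Checking pairwise contests:
offline sync beats 2FA 16–9.
2FA beats dark mode 17–8.
2FA beats SSO login 25–0.
2FA beats bulk export 21–4.
dark mode beats offline sync 17–8.
Every option loses at least one head-to-head, so there is no Condorcet winner.

none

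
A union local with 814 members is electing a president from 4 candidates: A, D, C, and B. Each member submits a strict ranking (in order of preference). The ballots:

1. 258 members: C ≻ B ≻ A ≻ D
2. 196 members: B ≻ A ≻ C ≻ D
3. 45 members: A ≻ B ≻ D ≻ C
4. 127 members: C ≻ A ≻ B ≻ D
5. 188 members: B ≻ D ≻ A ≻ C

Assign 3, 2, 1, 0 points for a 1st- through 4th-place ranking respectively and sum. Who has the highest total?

B

A: 258·1 + 196·2 + 45·3 + 127·2 + 188·1 = 1227
D: 258·0 + 196·0 + 45·1 + 127·0 + 188·2 = 421
C: 258·3 + 196·1 + 45·0 + 127·3 + 188·0 = 1351
B: 258·2 + 196·3 + 45·2 + 127·1 + 188·3 = 1885
B has the highest Borda score (1885).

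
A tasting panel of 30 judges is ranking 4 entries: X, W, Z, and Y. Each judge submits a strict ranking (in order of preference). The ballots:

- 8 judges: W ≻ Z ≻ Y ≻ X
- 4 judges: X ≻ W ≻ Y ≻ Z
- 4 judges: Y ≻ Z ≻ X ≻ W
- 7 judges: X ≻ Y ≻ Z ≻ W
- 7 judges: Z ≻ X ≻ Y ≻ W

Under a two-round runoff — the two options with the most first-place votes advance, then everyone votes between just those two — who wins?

X

Round 1 first-place votes: X 11, W 8, Z 7, Y 4.
X and W advance.
Runoff: X is preferred to W by 22 voters; W by 8.
X wins the runoff.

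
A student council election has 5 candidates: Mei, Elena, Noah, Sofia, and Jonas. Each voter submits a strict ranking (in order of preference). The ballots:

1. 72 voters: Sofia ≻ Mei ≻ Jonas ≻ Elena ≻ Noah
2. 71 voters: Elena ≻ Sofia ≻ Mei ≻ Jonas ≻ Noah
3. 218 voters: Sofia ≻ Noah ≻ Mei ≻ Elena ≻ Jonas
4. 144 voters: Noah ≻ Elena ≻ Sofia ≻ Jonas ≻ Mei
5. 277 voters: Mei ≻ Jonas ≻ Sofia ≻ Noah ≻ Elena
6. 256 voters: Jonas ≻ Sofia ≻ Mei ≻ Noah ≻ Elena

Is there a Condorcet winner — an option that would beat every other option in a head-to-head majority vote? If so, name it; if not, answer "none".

Checking pairwise contests:
Sofia beats Mei 761–277.
Mei beats Elena 823–215.
Mei beats Noah 676–362.
Jonas beats Sofia 533–505.
Mei beats Jonas 638–400.
Every option loses at least one head-to-head, so there is no Condorcet winner.

none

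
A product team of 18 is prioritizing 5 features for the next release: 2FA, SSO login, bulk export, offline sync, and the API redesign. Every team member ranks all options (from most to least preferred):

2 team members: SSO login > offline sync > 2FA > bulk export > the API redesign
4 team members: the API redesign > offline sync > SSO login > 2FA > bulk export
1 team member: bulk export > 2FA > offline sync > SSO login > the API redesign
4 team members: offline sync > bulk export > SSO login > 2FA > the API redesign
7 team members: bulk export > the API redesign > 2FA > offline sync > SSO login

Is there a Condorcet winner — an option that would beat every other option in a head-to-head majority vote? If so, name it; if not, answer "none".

Checking pairwise contests:
SSO login beats 2FA 10–8.
bulk export beats SSO login 12–6.
offline sync beats bulk export 10–8.
the API redesign beats offline sync 11–7.
bulk export beats the API redesign 14–4.
Every option loses at least one head-to-head, so there is no Condorcet winner.

none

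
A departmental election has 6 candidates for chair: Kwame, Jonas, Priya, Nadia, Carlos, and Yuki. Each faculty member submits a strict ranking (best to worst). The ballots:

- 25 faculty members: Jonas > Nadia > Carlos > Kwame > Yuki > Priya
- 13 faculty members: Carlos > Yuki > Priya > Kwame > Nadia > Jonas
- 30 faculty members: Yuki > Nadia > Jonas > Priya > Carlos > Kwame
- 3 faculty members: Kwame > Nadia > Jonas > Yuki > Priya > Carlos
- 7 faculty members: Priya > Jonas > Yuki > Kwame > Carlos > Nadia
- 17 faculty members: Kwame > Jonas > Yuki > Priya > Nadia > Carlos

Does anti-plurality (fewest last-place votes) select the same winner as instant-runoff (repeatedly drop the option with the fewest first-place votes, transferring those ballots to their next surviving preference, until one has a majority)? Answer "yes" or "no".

no

Anti-plurality — last-place votes: Kwame 30, Jonas 13, Priya 25, Nadia 7, Carlos 20, Yuki 0. Winner: Yuki.
Instant-runoff — R1 Kwame 20, Jonas 25, Priya 7, Nadia 0, Carlos 13, Yuki 30 (Nadia out); R2 Kwame 20, Jonas 25, Priya 7, Carlos 13, Yuki 30 (Priya out); R3 Kwame 20, Jonas 32, Carlos 13, Yuki 30 (Carlos out); R4 Kwame 20, Jonas 32, Yuki 43 (Kwame out); R5 Jonas 52, Yuki 43 (Jonas winner). Winner: Jonas.
The two methods disagree.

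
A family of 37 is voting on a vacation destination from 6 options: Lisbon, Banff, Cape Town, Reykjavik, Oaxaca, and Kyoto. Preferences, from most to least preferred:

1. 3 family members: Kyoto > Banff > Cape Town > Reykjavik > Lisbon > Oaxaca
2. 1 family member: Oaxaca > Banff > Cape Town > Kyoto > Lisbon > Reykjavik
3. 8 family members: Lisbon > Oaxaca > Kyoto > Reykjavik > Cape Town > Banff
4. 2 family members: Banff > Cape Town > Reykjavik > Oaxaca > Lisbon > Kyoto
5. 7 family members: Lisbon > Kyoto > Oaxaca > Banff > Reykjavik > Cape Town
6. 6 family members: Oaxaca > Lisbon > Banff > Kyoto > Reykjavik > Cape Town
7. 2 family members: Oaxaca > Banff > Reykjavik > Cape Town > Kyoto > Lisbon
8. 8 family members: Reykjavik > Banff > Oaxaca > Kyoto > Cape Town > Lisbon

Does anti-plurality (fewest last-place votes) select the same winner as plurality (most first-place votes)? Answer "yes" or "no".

no

Anti-plurality — last-place votes: Lisbon 10, Banff 8, Cape Town 13, Reykjavik 1, Oaxaca 3, Kyoto 2. Winner: Reykjavik.
Plurality — first-place votes: Lisbon 15, Banff 2, Cape Town 0, Reykjavik 8, Oaxaca 9, Kyoto 3. Winner: Lisbon.
The two methods disagree.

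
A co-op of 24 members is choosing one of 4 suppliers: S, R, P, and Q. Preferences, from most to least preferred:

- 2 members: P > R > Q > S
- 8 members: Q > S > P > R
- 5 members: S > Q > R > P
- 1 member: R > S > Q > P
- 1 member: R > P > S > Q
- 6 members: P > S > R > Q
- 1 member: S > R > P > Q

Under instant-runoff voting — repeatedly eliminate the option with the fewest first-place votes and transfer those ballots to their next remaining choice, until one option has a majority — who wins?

Round 1: S 6, R 2, P 8, Q 8. Eliminate R.
Round 2: S 7, P 9, Q 8. Eliminate S.
Round 3: P 10, Q 14. Q has a majority.

Q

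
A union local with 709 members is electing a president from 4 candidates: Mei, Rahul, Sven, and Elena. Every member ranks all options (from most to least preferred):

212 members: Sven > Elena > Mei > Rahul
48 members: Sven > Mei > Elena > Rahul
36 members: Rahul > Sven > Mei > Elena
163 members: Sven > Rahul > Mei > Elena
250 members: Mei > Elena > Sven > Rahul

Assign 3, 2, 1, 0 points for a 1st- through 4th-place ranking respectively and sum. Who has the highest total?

Sven

Mei: 212·1 + 48·2 + 36·1 + 163·1 + 250·3 = 1257
Rahul: 212·0 + 48·0 + 36·3 + 163·2 + 250·0 = 434
Sven: 212·3 + 48·3 + 36·2 + 163·3 + 250·1 = 1591
Elena: 212·2 + 48·1 + 36·0 + 163·0 + 250·2 = 972
Sven has the highest Borda score (1591).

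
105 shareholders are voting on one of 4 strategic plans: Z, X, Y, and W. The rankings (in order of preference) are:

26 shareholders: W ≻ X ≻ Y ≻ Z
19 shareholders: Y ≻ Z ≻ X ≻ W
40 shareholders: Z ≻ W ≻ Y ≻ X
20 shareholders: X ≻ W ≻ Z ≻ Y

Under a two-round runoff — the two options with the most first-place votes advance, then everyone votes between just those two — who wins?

Z

Round 1 first-place votes: Z 40, X 20, Y 19, W 26.
Z and W advance.
Runoff: Z is preferred to W by 59 voters; W by 46.
Z wins the runoff.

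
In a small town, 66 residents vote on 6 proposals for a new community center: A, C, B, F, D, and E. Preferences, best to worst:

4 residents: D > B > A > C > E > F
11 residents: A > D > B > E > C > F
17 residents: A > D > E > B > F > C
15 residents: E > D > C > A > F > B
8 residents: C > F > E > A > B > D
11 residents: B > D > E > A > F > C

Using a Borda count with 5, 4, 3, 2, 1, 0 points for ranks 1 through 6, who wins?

A: 4·3 + 11·5 + 17·5 + 15·2 + 8·2 + 11·2 = 220
C: 4·2 + 11·1 + 17·0 + 15·3 + 8·5 + 11·0 = 104
B: 4·4 + 11·3 + 17·2 + 15·0 + 8·1 + 11·5 = 146
F: 4·0 + 11·0 + 17·1 + 15·1 + 8·4 + 11·1 = 75
D: 4·5 + 11·4 + 17·4 + 15·4 + 8·0 + 11·4 = 236
E: 4·1 + 11·2 + 17·3 + 15·5 + 8·3 + 11·3 = 209
D has the highest Borda score (236).

D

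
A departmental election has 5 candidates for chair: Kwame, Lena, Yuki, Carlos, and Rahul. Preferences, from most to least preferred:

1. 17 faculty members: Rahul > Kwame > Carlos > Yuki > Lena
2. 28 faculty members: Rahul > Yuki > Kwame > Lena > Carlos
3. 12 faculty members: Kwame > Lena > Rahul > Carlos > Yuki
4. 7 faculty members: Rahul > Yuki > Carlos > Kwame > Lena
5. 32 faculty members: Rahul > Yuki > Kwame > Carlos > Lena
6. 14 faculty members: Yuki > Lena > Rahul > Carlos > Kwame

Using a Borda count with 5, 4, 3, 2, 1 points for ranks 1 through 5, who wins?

Kwame: 17·4 + 28·3 + 12·5 + 7·2 + 32·3 + 14·1 = 336
Lena: 17·1 + 28·2 + 12·4 + 7·1 + 32·1 + 14·4 = 216
Yuki: 17·2 + 28·4 + 12·1 + 7·4 + 32·4 + 14·5 = 384
Carlos: 17·3 + 28·1 + 12·2 + 7·3 + 32·2 + 14·2 = 216
Rahul: 17·5 + 28·5 + 12·3 + 7·5 + 32·5 + 14·3 = 498
Rahul has the highest Borda score (498).

Rahul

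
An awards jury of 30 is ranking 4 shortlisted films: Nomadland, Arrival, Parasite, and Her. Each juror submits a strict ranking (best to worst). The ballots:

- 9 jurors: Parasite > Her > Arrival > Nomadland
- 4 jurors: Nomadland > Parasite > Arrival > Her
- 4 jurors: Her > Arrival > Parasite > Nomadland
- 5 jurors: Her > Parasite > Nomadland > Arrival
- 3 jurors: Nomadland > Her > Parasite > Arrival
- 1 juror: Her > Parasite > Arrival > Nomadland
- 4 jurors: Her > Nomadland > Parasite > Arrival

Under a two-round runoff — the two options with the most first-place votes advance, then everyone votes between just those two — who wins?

Round 1 first-place votes: Nomadland 7, Arrival 0, Parasite 9, Her 14.
Her and Parasite advance.
Runoff: Her is preferred to Parasite by 17 voters; Parasite by 13.
Her wins the runoff.

Her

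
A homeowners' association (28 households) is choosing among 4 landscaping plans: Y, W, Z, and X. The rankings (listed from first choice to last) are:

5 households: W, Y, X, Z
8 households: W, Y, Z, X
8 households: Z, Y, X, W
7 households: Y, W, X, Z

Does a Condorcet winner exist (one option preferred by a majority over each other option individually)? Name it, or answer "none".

Y vs W: 15–13 for Y.
Y vs Z: 20–8 for Y.
Y vs X: 28–0 for Y.
Y beats every other option head-to-head.

Y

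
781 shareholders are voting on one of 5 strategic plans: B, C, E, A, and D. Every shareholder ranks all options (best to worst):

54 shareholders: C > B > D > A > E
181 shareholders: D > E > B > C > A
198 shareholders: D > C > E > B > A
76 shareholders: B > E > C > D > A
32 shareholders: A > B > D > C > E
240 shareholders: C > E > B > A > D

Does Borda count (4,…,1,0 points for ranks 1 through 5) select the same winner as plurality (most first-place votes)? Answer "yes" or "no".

no

Borda — scores: B 1602, C 2135, E 1887, A 422, D 1764. Winner: C.
Plurality — first-place votes: B 76, C 294, E 0, A 32, D 379. Winner: D.
The two methods disagree.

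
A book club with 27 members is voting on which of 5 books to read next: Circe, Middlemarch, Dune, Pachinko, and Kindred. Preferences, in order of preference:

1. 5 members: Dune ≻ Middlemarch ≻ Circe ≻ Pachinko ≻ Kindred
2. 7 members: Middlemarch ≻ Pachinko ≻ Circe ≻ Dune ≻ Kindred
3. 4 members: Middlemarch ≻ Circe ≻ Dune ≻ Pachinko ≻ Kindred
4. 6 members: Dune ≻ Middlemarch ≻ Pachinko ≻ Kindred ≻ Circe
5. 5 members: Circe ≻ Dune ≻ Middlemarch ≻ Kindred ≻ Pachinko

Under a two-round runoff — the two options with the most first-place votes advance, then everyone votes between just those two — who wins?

Dune

Round 1 first-place votes: Circe 5, Middlemarch 11, Dune 11, Pachinko 0, Kindred 0.
Dune and Middlemarch advance.
Runoff: Dune is preferred to Middlemarch by 16 voters; Middlemarch by 11.
Dune wins the runoff.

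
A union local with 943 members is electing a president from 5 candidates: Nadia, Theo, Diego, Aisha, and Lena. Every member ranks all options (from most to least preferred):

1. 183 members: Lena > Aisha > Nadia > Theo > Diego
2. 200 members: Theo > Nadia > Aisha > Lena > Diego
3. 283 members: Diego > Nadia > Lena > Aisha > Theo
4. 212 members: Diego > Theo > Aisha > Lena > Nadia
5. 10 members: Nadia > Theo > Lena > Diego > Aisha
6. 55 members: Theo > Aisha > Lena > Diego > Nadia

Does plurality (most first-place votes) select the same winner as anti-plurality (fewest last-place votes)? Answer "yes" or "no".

Plurality — first-place votes: Nadia 10, Theo 255, Diego 495, Aisha 0, Lena 183. Winner: Diego.
Anti-plurality — last-place votes: Nadia 267, Theo 283, Diego 383, Aisha 10, Lena 0. Winner: Lena.
The two methods disagree.

no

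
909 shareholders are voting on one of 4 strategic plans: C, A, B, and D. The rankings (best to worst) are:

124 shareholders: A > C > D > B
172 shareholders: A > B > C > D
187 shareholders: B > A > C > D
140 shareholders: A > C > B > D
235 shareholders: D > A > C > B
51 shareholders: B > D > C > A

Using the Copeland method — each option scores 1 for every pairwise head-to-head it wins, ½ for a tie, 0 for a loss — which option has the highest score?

A

C: beats B and D; loses to A → score 2.
A: beats C, B, and D → score 3.
B: beats D; loses to C and A → score 1.
D: loses to C, A, and B → score 0.
A has the best pairwise record.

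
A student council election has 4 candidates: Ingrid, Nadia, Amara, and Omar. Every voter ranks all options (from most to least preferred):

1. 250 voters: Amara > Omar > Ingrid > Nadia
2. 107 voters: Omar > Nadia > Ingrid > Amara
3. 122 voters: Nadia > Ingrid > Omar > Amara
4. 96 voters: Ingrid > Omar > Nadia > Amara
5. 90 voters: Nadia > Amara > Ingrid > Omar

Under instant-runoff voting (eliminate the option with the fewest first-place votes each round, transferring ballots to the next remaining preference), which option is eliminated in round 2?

Omar

Round 1: Ingrid 96, Nadia 212, Amara 250, Omar 107. Eliminate Ingrid.
Round 2: Nadia 212, Amara 250, Omar 203. Eliminate Omar.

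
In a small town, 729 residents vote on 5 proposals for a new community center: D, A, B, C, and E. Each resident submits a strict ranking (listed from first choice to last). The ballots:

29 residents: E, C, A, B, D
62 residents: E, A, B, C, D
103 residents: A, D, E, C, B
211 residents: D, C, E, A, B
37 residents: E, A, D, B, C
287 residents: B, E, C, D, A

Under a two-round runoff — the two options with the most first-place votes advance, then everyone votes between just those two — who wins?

B

Round 1 first-place votes: D 211, A 103, B 287, C 0, E 128.
B and D advance.
Runoff: B is preferred to D by 378 voters; D by 351.
B wins the runoff.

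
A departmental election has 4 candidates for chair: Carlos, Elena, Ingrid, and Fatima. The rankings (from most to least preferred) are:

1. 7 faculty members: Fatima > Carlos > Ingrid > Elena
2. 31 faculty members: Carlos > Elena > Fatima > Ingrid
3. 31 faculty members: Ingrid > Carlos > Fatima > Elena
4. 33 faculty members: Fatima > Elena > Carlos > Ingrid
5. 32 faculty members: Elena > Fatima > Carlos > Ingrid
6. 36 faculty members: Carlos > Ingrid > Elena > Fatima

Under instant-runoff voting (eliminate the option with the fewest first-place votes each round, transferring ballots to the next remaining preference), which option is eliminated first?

Ingrid

Round 1: Carlos 67, Elena 32, Ingrid 31, Fatima 40. Eliminate Ingrid.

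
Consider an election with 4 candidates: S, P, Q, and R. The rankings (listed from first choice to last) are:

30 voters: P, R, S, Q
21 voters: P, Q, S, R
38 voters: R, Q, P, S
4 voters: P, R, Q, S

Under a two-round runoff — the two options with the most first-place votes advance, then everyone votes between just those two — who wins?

P

Round 1 first-place votes: S 0, P 55, Q 0, R 38.
P and R advance.
Runoff: P is preferred to R by 55 voters; R by 38.
P wins the runoff.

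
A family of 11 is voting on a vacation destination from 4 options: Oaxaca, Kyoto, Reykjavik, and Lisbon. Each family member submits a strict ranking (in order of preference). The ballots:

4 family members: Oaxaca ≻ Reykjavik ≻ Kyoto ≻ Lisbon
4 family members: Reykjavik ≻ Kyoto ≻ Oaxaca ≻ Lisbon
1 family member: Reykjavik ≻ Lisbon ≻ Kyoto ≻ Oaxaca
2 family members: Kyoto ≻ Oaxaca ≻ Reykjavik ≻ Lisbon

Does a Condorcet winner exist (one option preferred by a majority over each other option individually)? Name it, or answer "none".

none

Checking pairwise contests:
Kyoto beats Oaxaca 7–4.
Reykjavik beats Kyoto 9–2.
Oaxaca beats Reykjavik 6–5.
Oaxaca beats Lisbon 10–1.
Every option loses at least one head-to-head, so there is no Condorcet winner.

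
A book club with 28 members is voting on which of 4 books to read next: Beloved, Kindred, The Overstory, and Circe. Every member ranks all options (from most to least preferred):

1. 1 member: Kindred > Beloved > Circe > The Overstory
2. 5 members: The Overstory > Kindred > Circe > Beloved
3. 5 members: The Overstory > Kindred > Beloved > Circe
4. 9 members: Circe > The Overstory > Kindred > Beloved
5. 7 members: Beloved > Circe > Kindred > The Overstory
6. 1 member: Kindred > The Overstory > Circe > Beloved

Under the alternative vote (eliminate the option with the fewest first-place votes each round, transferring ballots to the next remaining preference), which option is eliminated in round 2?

Beloved

Round 1: Beloved 7, Kindred 2, The Overstory 10, Circe 9. Eliminate Kindred.
Round 2: Beloved 8, The Overstory 11, Circe 9. Eliminate Beloved.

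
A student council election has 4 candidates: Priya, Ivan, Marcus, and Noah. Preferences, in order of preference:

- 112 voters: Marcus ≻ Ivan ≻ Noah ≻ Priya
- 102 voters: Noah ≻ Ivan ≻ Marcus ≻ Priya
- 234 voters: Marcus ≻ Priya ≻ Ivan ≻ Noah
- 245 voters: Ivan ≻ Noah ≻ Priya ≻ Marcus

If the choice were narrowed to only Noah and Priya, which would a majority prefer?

Voters preferring Noah to Priya: 459; preferring Priya to Noah: 234.
Noah wins the head-to-head.

Noah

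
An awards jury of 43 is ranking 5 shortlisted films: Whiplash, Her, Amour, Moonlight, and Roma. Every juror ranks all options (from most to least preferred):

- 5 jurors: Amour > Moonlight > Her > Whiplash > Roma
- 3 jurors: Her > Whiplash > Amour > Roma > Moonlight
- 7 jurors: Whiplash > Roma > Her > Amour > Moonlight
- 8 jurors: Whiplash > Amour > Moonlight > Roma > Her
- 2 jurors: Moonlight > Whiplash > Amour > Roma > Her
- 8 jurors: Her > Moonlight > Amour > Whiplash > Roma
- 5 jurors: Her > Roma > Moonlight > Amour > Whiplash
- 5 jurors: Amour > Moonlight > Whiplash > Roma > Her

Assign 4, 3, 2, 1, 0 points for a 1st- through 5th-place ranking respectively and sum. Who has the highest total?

Whiplash: 5·1 + 3·3 + 7·4 + 8·4 + 2·3 + 8·1 + 5·0 + 5·2 = 98
Her: 5·2 + 3·4 + 7·2 + 8·0 + 2·0 + 8·4 + 5·4 + 5·0 = 88
Amour: 5·4 + 3·2 + 7·1 + 8·3 + 2·2 + 8·2 + 5·1 + 5·4 = 102
Moonlight: 5·3 + 3·0 + 7·0 + 8·2 + 2·4 + 8·3 + 5·2 + 5·3 = 88
Roma: 5·0 + 3·1 + 7·3 + 8·1 + 2·1 + 8·0 + 5·3 + 5·1 = 54
Amour has the highest Borda score (102).

Amour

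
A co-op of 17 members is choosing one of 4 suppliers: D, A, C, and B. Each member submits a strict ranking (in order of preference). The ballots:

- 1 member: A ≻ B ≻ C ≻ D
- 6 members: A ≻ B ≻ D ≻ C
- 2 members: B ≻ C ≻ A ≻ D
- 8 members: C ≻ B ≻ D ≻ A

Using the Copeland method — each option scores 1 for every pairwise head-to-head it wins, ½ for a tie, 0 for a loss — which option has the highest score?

B

D: loses to A, C, and B → score 0.
A: beats D; loses to C and B → score 1.
C: beats D and A; loses to B → score 2.
B: beats D, A, and C → score 3.
B has the best pairwise record.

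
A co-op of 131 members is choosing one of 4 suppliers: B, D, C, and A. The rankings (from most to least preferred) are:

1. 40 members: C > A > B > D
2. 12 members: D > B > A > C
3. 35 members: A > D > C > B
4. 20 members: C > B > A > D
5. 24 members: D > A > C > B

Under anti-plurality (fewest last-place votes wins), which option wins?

Last-place votes: B 59, D 60, C 12, A 0.
A is ranked last by the fewest voters, so A wins.

A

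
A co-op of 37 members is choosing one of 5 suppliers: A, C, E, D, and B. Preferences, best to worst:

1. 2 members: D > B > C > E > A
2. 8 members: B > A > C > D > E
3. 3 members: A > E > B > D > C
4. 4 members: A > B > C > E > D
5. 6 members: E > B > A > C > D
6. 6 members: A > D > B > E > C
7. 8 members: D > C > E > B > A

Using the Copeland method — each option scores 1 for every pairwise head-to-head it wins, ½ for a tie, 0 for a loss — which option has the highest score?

A: beats C, E, and D; loses to B → score 3.
C: beats E; loses to A, D, and B → score 1.
E: loses to A, C, D, and B → score 0.
D: beats C and E; loses to A and B → score 2.
B: beats A, C, E, and D → score 4.
B has the best pairwise record.

B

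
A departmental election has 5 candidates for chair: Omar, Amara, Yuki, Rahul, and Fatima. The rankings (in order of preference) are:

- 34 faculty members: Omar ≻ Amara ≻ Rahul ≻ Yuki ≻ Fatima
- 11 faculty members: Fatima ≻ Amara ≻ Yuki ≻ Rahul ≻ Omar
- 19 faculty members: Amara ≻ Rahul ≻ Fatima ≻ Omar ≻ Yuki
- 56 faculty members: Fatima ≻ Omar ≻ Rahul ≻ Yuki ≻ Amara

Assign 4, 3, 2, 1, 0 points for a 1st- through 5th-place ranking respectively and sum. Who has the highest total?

Omar

Omar: 34·4 + 11·0 + 19·1 + 56·3 = 323
Amara: 34·3 + 11·3 + 19·4 + 56·0 = 211
Yuki: 34·1 + 11·2 + 19·0 + 56·1 = 112
Rahul: 34·2 + 11·1 + 19·3 + 56·2 = 248
Fatima: 34·0 + 11·4 + 19·2 + 56·4 = 306
Omar has the highest Borda score (323).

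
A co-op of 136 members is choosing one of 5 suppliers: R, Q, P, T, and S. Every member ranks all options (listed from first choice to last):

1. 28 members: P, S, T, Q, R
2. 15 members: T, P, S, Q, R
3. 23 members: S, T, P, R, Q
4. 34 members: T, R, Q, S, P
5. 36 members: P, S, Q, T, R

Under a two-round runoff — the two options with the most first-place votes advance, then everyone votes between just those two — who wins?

T

Round 1 first-place votes: R 0, Q 0, P 64, T 49, S 23.
P and T advance.
Runoff: P is preferred to T by 64 voters; T by 72.
T wins the runoff.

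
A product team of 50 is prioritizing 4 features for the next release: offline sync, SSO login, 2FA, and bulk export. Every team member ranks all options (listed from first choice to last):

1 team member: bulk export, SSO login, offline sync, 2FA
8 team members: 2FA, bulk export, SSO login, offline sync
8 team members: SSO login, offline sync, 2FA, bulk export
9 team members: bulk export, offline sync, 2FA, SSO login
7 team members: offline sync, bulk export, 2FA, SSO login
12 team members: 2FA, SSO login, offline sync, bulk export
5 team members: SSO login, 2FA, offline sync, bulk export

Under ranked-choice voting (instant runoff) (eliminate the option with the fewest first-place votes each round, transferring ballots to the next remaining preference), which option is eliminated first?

offline sync

Round 1: offline sync 7, SSO login 13, 2FA 20, bulk export 10. Eliminate offline sync.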